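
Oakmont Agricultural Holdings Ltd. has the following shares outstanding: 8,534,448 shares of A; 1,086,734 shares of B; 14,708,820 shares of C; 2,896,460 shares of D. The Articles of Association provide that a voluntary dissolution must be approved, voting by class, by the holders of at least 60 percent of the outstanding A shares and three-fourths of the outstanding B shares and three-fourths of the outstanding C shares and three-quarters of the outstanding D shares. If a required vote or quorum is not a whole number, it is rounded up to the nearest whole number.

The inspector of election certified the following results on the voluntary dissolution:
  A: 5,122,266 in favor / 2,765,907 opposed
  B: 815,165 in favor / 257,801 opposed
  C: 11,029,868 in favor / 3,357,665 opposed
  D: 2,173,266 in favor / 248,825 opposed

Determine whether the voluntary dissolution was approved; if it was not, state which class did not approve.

Not approved — the C shares did not give the required vote.

A: 3/5 of 8534448 = 5120668.80, rounded up to 5120669; 5,120,669 required, 5,122,266 in favor — approved.
B: 3/4 of 1086734 = 815050.50, rounded up to 815051; 815,051 required, 815,165 in favor — approved.
C: 3/4 of 14708820 = 11031615; 11,031,615 required, 11,029,868 in favor — not approved.
D: 3/4 of 2896460 = 2172345; 2,172,345 required, 2,173,266 in favor — approved.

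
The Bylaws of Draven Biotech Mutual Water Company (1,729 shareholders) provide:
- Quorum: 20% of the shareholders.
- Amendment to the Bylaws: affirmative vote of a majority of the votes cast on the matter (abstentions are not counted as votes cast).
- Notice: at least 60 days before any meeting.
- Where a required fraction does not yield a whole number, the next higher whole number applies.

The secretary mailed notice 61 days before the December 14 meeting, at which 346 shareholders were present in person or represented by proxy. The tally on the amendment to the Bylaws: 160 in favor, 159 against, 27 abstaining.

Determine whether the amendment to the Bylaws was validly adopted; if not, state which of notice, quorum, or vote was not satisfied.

Valid — all requirements satisfied.

Notice: 61 days given; 60 required. Satisfied.
Quorum: 20% of 1,729 = 345.80, rounded up to 346; 346 present. Satisfied.
Vote: requires a majority of the votes cast (346 − 27 abstaining = 319); a majority of 319 is 160, so 160 needed; 160 in favor. Satisfied.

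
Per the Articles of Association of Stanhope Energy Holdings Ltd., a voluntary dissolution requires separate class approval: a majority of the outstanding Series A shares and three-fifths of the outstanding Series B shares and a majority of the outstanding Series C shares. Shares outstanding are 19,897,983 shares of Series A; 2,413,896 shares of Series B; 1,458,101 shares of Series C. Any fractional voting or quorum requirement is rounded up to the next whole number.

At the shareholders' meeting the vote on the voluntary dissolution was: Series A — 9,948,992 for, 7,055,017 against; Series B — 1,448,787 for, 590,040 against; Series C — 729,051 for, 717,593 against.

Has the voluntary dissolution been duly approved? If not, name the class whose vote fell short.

Series A: a majority of 19897983 is 9948992; 9,948,992 required, 9,948,992 in favor — approved.
Series B: 3/5 of 2413896 = 1448337.60, rounded up to 1448338; 1,448,338 required, 1,448,787 in favor — approved.
Series C: a majority of 1458101 is 729051; 729,051 required, 729,051 in favor — approved.

Approved — every class gave the required vote.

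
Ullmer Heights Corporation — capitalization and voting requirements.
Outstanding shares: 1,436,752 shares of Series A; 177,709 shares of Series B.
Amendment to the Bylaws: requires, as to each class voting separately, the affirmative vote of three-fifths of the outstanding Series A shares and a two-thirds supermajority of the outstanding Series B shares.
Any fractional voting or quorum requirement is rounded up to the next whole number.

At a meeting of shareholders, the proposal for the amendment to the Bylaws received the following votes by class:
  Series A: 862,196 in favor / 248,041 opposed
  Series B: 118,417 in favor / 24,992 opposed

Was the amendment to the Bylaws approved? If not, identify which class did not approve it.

Series A: 3/5 of 1436752 = 862051.20, rounded up to 862052; 862,052 required, 862,196 in favor — approved.
Series B: 2/3 of 177709 = 118472.67, rounded up to 118473; 118,473 required, 118,417 in favor — not approved.

Not approved — the Series B shares did not give the required vote.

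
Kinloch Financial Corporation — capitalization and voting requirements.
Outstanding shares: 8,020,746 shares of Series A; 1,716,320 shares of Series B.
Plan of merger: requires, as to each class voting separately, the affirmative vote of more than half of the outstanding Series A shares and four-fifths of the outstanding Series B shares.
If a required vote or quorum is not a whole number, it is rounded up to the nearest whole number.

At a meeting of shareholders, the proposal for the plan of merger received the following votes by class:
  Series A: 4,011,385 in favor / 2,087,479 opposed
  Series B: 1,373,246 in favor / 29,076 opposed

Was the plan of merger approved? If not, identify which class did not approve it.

Approved — every class gave the required vote.

Series A: a majority of 8020746 is 4010374; 4,010,374 required, 4,011,385 in favor — approved.
Series B: 4/5 of 1716320 = 1373056; 1,373,056 required, 1,373,246 in favor — approved.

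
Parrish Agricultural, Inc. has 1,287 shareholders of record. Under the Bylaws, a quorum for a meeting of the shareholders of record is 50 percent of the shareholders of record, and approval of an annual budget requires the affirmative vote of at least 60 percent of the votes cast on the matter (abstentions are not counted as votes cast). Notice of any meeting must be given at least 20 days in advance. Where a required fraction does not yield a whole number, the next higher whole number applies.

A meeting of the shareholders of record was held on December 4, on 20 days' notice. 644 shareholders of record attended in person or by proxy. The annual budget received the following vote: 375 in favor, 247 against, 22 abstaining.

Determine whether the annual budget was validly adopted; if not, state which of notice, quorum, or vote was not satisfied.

Notice: 20 days given; 20 required. Satisfied.
Quorum: 50% of 1,287 = 643.50, rounded up to 644; 644 present. Satisfied.
Vote: requires three-fifths of the votes cast (644 − 22 abstaining = 622); 3/5 of 622 = 373.20, rounded up to 374, so 374 needed; 375 in favor. Satisfied.

Valid — all requirements satisfied.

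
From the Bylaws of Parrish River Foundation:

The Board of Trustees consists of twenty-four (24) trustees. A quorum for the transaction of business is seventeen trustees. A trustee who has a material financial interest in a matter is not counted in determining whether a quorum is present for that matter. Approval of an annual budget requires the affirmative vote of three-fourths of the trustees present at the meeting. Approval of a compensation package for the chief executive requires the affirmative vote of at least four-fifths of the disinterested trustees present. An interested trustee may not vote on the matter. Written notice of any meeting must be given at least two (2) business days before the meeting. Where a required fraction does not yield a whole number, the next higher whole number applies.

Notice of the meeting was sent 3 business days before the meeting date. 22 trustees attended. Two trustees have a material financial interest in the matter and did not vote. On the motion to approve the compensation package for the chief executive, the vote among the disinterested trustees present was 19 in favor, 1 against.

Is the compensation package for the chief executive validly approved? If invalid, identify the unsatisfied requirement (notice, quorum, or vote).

Notice: 3 business days given; 2 required (3 ≥ 2). Satisfied.
Quorum: 22 present, but the 2 interested trustees do not count, leaving 20. Quorum is 17. Satisfied.
Vote: the compensation package for the chief executive requires four-fifths of the disinterested trustees present (22 − 2 = 20). 4/5 of 20 = 16, so 16 affirmative votes are needed; 19 voted in favor. Satisfied.

Valid — all requirements satisfied.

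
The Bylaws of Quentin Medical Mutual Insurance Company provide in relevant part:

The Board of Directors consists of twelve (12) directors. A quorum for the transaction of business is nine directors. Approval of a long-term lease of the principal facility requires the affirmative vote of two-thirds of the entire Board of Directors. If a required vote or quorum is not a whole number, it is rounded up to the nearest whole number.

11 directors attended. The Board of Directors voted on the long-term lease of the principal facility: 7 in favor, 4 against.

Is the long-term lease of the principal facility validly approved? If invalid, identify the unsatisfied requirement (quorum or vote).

Invalid — vote requirement not satisfied.

Quorum: 11 present; quorum is 9. Satisfied.
Vote: the long-term lease of the principal facility requires two-thirds of the entire Board of Directors (12). 2/3 of 12 = 8, so 8 affirmative votes are needed; 7 voted in favor. Not satisfied.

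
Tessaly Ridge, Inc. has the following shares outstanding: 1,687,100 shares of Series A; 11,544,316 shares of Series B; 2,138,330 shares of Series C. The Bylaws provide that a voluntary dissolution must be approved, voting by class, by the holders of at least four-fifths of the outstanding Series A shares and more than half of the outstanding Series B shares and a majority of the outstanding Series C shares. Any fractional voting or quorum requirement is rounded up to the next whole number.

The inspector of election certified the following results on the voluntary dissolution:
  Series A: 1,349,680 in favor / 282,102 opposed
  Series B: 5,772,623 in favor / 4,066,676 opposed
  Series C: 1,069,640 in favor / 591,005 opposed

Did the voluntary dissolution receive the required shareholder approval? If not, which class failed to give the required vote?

Approved — every class gave the required vote.

Series A: 4/5 of 1687100 = 1349680; 1,349,680 required, 1,349,680 in favor — approved.
Series B: a majority of 11544316 is 5772159; 5,772,159 required, 5,772,623 in favor — approved.
Series C: a majority of 2138330 is 1069166; 1,069,166 required, 1,069,640 in favor — approved.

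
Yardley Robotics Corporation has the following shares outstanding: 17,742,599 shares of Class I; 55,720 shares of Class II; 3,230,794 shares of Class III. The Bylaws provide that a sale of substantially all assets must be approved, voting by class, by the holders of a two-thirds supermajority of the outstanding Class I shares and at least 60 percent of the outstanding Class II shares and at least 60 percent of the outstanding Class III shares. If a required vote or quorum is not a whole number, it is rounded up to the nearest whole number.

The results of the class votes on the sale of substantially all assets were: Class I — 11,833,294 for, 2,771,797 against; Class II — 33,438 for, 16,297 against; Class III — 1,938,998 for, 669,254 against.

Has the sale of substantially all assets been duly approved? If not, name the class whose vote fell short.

Class I: 2/3 of 17742599 = 11828399.33, rounded up to 11828400; 11,828,400 required, 11,833,294 in favor — approved.
Class II: 3/5 of 55720 = 33432; 33,432 required, 33,438 in favor — approved.
Class III: 3/5 of 3230794 = 1938476.40, rounded up to 1938477; 1,938,477 required, 1,938,998 in favor — approved.

Approved — every class gave the required vote.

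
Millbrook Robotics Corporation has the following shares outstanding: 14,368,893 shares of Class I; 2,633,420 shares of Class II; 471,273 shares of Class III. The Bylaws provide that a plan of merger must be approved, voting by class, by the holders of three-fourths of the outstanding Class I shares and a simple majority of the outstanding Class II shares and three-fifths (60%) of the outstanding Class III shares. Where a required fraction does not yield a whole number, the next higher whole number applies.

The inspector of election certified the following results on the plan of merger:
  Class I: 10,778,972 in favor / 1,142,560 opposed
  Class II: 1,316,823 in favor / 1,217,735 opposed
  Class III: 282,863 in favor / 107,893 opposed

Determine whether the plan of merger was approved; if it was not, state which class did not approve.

Approved — every class gave the required vote.

Class I: 3/4 of 14368893 = 10776669.75, rounded up to 10776670; 10,776,670 required, 10,778,972 in favor — approved.
Class II: a majority of 2633420 is 1316711; 1,316,711 required, 1,316,823 in favor — approved.
Class III: 3/5 of 471273 = 282763.80, rounded up to 282764; 282,764 required, 282,863 in favor — approved.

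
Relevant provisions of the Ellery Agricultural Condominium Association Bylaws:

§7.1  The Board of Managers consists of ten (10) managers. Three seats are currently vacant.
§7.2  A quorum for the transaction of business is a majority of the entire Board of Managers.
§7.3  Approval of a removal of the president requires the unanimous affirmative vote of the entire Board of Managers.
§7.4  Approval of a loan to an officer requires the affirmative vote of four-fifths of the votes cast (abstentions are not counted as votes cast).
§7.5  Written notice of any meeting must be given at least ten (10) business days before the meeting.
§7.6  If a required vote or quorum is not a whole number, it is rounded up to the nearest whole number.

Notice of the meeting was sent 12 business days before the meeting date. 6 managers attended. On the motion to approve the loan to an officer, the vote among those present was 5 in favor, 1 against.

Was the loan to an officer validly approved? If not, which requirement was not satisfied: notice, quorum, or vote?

Valid — all requirements satisfied.

Notice: 12 business days given; 10 required (12 ≥ 10). Satisfied.
Quorum: 6 present; quorum is 6. Satisfied.
Vote: the loan to an officer requires four-fifths of the votes cast (6). 4/5 of 6 = 4.80, rounded up to 5, so 5 affirmative votes are needed; 5 voted in favor. Satisfied.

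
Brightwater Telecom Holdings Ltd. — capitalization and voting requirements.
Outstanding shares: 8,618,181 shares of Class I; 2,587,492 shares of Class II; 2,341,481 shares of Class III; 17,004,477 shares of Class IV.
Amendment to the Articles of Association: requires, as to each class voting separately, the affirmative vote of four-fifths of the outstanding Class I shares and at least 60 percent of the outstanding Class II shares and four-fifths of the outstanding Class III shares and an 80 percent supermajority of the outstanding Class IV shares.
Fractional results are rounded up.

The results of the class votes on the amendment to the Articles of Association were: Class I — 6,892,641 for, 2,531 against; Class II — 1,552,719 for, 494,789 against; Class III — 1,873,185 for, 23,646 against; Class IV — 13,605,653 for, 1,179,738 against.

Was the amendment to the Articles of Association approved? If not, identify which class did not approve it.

Class I: 4/5 of 8618181 = 6894544.80, rounded up to 6894545; 6,894,545 required, 6,892,641 in favor — not approved.
Class II: 3/5 of 2587492 = 1552495.20, rounded up to 1552496; 1,552,496 required, 1,552,719 in favor — approved.
Class III: 4/5 of 2341481 = 1873184.80, rounded up to 1873185; 1,873,185 required, 1,873,185 in favor — approved.
Class IV: 4/5 of 17004477 = 13603581.60, rounded up to 13603582; 13,603,582 required, 13,605,653 in favor — approved.

Not approved — the Class I shares did not give the required vote.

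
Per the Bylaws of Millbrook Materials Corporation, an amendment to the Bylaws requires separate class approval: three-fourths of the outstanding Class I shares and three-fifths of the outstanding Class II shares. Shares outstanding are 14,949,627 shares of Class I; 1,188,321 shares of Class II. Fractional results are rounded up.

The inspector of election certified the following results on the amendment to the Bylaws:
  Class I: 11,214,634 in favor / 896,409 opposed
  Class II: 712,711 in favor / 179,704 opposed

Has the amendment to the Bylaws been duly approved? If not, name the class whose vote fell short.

Class I: 3/4 of 14949627 = 11212220.25, rounded up to 11212221; 11,212,221 required, 11,214,634 in favor — approved.
Class II: 3/5 of 1188321 = 712992.60, rounded up to 712993; 712,993 required, 712,711 in favor — not approved.

Not approved — the Class II shares did not give the required vote.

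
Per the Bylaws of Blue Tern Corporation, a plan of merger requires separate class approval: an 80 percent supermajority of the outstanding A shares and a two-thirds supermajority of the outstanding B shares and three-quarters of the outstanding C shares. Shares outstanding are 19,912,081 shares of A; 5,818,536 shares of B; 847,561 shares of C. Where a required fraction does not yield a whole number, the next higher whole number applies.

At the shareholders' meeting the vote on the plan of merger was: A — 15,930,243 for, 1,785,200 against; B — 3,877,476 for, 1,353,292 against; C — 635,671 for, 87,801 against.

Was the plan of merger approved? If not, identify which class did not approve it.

A: 4/5 of 19912081 = 15929664.80, rounded up to 15929665; 15,929,665 required, 15,930,243 in favor — approved.
B: 2/3 of 5818536 = 3879024; 3,879,024 required, 3,877,476 in favor — not approved.
C: 3/4 of 847561 = 635670.75, rounded up to 635671; 635,671 required, 635,671 in favor — approved.

Not approved — the B shares did not give the required vote.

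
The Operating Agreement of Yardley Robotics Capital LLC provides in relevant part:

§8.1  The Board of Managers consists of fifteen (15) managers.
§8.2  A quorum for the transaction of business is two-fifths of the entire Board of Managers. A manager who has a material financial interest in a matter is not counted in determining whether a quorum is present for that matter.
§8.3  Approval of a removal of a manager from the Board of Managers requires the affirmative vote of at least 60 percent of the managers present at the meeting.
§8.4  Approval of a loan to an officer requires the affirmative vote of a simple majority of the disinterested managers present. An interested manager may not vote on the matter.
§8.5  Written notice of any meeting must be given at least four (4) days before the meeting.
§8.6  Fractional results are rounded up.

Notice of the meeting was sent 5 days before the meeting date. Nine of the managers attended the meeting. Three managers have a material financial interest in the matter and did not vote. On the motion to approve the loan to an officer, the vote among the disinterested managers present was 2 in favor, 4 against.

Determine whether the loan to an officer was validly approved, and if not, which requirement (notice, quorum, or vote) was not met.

Notice: 5 days given; 4 required (5 ≥ 4). Satisfied.
Quorum: 9 present, but the 3 interested managers do not count, leaving 6. Quorum is 6. Satisfied.
Vote: the loan to an officer requires a majority of the disinterested managers present (9 − 3 = 6). A majority of 6 is 4, so 4 affirmative votes are needed; 2 voted in favor. Not satisfied.

Invalid — vote requirement not satisfied.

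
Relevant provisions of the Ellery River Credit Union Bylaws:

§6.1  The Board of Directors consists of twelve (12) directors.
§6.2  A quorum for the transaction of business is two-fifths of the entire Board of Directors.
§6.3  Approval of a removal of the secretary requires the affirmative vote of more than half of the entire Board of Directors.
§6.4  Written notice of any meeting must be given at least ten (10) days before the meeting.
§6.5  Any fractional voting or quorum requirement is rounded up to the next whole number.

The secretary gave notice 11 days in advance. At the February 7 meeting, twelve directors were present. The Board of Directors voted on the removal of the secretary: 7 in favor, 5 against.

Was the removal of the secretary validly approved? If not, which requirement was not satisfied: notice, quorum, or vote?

Notice: 11 days given; 10 required (11 ≥ 10). Satisfied.
Quorum: 12 present; quorum is 5. Satisfied.
Vote: the removal of the secretary requires a majority of the entire Board of Directors (12). A majority of 12 is 7, so 7 affirmative votes are needed; 7 voted in favor. Satisfied.

Valid — all requirements satisfied.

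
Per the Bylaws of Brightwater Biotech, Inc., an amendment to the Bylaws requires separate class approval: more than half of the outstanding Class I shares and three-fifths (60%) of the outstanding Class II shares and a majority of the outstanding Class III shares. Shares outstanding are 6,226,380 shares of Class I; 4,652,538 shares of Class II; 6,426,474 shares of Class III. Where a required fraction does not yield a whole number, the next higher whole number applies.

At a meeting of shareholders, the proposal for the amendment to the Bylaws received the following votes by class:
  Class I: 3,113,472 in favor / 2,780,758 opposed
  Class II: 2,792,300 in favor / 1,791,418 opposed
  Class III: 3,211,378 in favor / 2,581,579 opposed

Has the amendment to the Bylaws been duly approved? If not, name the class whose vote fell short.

Not approved — the Class III shares did not give the required vote.

Class I: a majority of 6226380 is 3113191; 3,113,191 required, 3,113,472 in favor — approved.
Class II: 3/5 of 4652538 = 2791522.80, rounded up to 2791523; 2,791,523 required, 2,792,300 in favor — approved.
Class III: a majority of 6426474 is 3213238; 3,213,238 required, 3,211,378 in favor — not approved.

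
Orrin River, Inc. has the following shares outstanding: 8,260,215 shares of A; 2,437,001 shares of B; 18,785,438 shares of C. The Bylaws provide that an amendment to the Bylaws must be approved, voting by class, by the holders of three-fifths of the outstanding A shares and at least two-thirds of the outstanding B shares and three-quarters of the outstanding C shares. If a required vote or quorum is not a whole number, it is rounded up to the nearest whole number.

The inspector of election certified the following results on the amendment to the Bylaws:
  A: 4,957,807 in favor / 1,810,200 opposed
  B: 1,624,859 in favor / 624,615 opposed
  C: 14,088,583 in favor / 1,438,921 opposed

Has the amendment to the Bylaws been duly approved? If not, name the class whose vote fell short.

A: 3/5 of 8260215 = 4956129; 4,956,129 required, 4,957,807 in favor — approved.
B: 2/3 of 2437001 = 1624667.33, rounded up to 1624668; 1,624,668 required, 1,624,859 in favor — approved.
C: 3/4 of 18785438 = 14089078.50, rounded up to 14089079; 14,089,079 required, 14,088,583 in favor — not approved.

Not approved — the C shares did not give the required vote.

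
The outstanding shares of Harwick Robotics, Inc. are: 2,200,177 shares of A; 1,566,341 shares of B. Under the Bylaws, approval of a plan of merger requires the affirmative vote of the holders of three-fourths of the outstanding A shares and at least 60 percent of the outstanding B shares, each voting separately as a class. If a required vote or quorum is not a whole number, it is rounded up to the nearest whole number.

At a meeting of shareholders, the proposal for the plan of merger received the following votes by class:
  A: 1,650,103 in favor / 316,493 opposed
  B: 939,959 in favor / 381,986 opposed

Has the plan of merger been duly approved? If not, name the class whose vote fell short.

Not approved — the A shares did not give the required vote.

A: 3/4 of 2200177 = 1650132.75, rounded up to 1650133; 1,650,133 required, 1,650,103 in favor — not approved.
B: 3/5 of 1566341 = 939804.60, rounded up to 939805; 939,805 required, 939,959 in favor — approved.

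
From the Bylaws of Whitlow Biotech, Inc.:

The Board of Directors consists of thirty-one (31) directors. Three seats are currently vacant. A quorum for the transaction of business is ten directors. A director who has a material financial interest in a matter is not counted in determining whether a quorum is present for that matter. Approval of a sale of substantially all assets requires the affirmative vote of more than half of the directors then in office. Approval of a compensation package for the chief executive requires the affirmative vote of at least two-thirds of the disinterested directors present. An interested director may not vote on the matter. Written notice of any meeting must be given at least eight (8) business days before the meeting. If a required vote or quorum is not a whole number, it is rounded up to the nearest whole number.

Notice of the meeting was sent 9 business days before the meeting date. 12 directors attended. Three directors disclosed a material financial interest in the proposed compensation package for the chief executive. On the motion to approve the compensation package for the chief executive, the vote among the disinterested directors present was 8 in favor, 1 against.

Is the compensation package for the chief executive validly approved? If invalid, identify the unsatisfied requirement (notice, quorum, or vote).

Invalid — quorum requirement not satisfied.

Notice: 9 business days given; 8 required (9 ≥ 8). Satisfied.
Quorum: 12 present, but the 3 interested directors do not count, leaving 9. Quorum is 10. Not satisfied.
Vote: the compensation package for the chief executive requires two-thirds of the disinterested directors present (12 − 3 = 9). 2/3 of 9 = 6, so 6 affirmative votes are needed; 8 voted in favor. Satisfied. (Moot — without a quorum no business can be validly transacted.)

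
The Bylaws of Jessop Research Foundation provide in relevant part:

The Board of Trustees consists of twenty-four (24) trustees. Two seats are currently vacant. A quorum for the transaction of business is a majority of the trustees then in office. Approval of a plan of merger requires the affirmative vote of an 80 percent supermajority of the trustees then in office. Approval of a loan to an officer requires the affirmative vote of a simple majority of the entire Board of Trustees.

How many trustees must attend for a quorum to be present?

12

A majority of 22 is 12.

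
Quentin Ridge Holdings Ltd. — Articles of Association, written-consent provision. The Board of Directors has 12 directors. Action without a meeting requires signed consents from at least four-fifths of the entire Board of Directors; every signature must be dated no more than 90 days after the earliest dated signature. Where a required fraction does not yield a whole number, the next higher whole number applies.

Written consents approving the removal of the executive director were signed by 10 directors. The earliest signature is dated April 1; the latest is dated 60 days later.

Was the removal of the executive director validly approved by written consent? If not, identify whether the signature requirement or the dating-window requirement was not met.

Signatures required: at least four-fifths of 12 — 4/5 of 12 = 9.60, rounded up to 10, so 10 needed; 10 signed. Sufficient.
Dating window: the latest signature is 60 days after the earliest; the limit is 90 days. Within the window.

Effective — both the signature and dating-window requirements are satisfied.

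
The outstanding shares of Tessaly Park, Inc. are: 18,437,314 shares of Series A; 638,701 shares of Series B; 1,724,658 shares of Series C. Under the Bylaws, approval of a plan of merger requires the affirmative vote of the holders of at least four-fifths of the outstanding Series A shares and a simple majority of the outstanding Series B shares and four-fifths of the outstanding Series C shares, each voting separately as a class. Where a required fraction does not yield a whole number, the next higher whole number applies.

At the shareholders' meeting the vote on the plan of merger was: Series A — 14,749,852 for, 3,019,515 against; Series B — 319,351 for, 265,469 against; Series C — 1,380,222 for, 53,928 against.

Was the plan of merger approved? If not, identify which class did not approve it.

Approved — every class gave the required vote.

Series A: 4/5 of 18437314 = 14749851.20, rounded up to 14749852; 14,749,852 required, 14,749,852 in favor — approved.
Series B: a majority of 638701 is 319351; 319,351 required, 319,351 in favor — approved.
Series C: 4/5 of 1724658 = 1379726.40, rounded up to 1379727; 1,379,727 required, 1,380,222 in favor — approved.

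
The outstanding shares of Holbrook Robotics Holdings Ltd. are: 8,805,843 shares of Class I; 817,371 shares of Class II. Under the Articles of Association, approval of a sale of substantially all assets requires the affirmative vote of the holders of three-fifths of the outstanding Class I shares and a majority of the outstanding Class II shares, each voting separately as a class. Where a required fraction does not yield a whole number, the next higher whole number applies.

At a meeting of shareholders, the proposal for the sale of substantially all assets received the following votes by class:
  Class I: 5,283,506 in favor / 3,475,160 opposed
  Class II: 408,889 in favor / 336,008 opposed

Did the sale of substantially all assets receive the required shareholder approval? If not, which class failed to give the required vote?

Class I: 3/5 of 8805843 = 5283505.80, rounded up to 5283506; 5,283,506 required, 5,283,506 in favor — approved.
Class II: a majority of 817371 is 408686; 408,686 required, 408,889 in favor — approved.

Approved — every class gave the required vote.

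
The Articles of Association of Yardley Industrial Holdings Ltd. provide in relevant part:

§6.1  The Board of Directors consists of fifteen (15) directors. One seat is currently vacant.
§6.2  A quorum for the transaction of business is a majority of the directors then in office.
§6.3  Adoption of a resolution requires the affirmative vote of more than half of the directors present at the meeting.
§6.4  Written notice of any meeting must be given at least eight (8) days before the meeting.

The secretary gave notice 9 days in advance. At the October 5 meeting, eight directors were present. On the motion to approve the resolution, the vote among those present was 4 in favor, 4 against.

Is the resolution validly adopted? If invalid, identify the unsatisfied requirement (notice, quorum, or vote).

Invalid — vote requirement not satisfied.

Notice: 9 days given; 8 required (9 ≥ 8). Satisfied.
Quorum: 8 present; quorum is 8. Satisfied.
Vote: the resolution requires a majority of the directors present (8). A majority of 8 is 5, so 5 affirmative votes are needed; 4 voted in favor. Not satisfied.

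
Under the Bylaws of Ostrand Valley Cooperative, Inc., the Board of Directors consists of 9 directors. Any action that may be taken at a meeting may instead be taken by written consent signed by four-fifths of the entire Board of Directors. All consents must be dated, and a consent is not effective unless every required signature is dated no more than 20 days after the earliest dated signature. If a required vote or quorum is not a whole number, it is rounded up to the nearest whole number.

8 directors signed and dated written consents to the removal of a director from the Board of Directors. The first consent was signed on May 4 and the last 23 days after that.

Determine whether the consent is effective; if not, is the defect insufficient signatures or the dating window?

Not effective — dating-window requirement not satisfied.

Signatures required: four-fifths of 9 — 4/5 of 9 = 7.20, rounded up to 8, so 8 needed; 8 signed. Sufficient.
Dating window: the latest signature is 23 days after the earliest; the limit is 20 days. Outside the window.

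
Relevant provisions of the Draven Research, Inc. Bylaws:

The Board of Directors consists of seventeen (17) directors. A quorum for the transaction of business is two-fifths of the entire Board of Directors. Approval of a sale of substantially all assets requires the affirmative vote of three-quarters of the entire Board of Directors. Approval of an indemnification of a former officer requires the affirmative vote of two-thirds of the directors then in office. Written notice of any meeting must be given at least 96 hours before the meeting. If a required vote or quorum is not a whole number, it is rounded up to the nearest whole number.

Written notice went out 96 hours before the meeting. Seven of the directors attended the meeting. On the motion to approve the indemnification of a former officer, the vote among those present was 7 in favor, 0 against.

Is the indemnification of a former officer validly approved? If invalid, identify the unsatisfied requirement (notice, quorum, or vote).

Invalid — vote requirement not satisfied.

Notice: 96 hours given; 96 required (96 ≥ 96). Satisfied.
Quorum: 7 present; quorum is 7. Satisfied.
Vote: the indemnification of a former officer requires two-thirds of the directors then in office (17). 2/3 of 17 = 11.33, rounded up to 12, so 12 affirmative votes are needed; 7 voted in favor. Not satisfied.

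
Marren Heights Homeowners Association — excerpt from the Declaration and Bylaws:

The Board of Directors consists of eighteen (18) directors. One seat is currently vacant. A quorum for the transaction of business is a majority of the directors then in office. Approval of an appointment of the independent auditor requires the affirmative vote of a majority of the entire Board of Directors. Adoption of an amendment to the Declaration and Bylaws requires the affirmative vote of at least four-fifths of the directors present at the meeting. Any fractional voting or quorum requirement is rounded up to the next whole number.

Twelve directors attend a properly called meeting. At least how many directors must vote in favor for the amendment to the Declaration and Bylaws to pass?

The amendment to the Declaration and Bylaws requires four-fifths of the directors present (12).
4/5 of 12 = 9.60, rounded up to 10.

10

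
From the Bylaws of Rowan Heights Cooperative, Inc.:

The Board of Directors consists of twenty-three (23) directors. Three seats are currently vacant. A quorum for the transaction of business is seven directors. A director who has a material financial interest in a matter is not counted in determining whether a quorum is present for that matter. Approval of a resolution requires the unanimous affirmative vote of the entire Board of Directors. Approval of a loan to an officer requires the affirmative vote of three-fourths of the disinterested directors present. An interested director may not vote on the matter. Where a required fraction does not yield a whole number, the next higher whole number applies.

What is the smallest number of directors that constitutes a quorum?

7

The quorum is fixed at 7.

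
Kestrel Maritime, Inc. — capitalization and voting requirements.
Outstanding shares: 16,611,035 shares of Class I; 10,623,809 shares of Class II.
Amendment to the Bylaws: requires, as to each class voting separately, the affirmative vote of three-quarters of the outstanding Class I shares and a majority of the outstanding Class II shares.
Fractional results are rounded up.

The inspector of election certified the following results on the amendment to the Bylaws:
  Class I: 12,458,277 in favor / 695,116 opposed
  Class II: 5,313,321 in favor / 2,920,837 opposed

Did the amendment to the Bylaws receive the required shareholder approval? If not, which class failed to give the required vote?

Approved — every class gave the required vote.

Class I: 3/4 of 16611035 = 12458276.25, rounded up to 12458277; 12,458,277 required, 12,458,277 in favor — approved.
Class II: a majority of 10623809 is 5311905; 5,311,905 required, 5,313,321 in favor — approved.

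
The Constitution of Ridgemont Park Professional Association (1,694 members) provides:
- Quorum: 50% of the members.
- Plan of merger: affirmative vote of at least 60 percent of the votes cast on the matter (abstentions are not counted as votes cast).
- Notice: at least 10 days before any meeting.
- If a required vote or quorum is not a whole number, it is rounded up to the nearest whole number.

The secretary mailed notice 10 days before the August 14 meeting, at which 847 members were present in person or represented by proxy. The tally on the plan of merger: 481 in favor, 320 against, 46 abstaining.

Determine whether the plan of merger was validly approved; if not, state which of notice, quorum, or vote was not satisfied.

Valid — all requirements satisfied.

Notice: 10 days given; 10 required. Satisfied.
Quorum: 50% of 1,694 = 847; 847 present. Satisfied.
Vote: requires three-fifths of the votes cast (847 − 46 abstaining = 801); 3/5 of 801 = 480.60, rounded up to 481, so 481 needed; 481 in favor. Satisfied.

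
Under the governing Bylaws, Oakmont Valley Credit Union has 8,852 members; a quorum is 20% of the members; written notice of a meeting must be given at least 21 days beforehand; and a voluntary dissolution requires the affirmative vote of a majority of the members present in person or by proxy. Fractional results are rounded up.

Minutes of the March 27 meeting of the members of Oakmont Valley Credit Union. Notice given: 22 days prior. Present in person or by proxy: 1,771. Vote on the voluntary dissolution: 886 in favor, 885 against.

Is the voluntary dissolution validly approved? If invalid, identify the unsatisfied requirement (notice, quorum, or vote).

Notice: 22 days given; 21 required. Satisfied.
Quorum: 20% of 8,852 = 1,770.40, rounded up to 1,771; 1,771 present. Satisfied.
Vote: requires a majority of those present (1,771); a majority of 1771 is 886, so 886 needed; 886 in favor. Satisfied.

Valid — all requirements satisfied.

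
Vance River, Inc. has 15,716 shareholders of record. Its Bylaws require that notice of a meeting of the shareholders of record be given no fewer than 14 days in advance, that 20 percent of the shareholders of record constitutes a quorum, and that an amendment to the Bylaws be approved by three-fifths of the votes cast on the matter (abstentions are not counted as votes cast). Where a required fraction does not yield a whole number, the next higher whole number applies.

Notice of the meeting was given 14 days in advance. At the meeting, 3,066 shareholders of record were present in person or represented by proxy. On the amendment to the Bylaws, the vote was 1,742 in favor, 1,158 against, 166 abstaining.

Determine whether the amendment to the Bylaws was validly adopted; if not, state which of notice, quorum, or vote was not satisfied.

Notice: 14 days given; 14 required. Satisfied.
Quorum: 20% of 15,716 = 3,143.20, rounded up to 3,144; 3,066 present. Not satisfied.
Vote: requires three-fifths of the votes cast (3,066 − 166 abstaining = 2,900); 3/5 of 2900 = 1740, so 1,740 needed; 1,742 in favor. Satisfied.

Invalid — quorum requirement not satisfied.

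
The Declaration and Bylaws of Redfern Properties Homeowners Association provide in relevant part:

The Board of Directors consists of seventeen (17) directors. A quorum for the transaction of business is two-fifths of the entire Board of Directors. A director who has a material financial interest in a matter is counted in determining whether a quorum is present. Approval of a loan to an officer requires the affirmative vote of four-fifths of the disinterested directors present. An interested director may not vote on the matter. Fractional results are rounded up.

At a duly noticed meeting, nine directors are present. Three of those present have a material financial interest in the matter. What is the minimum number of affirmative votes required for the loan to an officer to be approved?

5

The loan to an officer requires four-fifths of the disinterested directors present (9 − 3 = 6).
4/5 of 6 = 4.80, rounded up to 5.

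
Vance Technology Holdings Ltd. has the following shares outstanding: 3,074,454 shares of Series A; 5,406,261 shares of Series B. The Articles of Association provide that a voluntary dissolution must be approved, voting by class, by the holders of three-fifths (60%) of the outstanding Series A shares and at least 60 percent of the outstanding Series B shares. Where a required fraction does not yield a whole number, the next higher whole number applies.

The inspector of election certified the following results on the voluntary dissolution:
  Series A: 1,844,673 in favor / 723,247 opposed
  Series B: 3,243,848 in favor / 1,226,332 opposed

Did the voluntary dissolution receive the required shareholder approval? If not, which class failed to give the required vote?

Series A: 3/5 of 3074454 = 1844672.40, rounded up to 1844673; 1,844,673 required, 1,844,673 in favor — approved.
Series B: 3/5 of 5406261 = 3243756.60, rounded up to 3243757; 3,243,757 required, 3,243,848 in favor — approved.

Approved — every class gave the required vote.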